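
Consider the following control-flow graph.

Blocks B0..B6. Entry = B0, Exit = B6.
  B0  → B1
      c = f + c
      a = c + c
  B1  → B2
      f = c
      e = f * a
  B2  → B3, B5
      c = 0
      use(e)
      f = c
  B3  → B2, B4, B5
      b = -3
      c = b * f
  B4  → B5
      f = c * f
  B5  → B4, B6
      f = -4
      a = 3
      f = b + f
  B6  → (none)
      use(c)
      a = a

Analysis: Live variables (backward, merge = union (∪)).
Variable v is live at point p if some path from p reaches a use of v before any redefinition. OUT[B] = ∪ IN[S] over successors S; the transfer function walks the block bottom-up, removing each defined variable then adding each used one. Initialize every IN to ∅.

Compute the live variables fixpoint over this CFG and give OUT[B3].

Fixpoint table:
  B0: | IN={b, c, f} | OUT={a, b, c}
  B1: | IN={a, b, c} | OUT={b, e}
  B2: | IN={b, e} | OUT={b, c, e, f}
  B3: | IN={e, f} | OUT={b, c, e, f}
  B4: | IN={b, c, f} | OUT={b, c}
  B5: | IN={b, c} | OUT={a, b, c, f}
  B6: | IN={a, c} | OUT={}

Merge at B3: OUT[B3] = IN[B2] ⊔ IN[B4] ⊔ IN[B5] = {b, c, e, f}

Answer: {b, c, e, f}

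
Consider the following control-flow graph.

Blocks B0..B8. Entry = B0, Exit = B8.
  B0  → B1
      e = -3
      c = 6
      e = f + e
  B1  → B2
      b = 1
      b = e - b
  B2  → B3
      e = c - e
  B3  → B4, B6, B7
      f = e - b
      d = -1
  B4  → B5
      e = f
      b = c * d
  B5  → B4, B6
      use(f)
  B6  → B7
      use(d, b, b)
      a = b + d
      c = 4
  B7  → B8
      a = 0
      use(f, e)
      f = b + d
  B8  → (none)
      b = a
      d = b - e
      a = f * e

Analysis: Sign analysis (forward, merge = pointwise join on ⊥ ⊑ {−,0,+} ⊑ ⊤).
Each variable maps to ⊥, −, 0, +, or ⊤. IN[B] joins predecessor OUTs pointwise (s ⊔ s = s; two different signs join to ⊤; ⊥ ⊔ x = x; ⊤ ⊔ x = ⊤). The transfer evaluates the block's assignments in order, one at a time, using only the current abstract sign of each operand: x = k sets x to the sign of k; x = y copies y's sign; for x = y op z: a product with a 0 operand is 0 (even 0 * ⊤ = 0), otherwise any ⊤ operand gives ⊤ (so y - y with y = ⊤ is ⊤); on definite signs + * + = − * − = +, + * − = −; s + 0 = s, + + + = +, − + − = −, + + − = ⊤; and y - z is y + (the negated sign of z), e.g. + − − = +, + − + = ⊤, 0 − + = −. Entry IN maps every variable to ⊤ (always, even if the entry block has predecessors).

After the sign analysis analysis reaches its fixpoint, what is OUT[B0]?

Answer: {a: ⊤, b: ⊤, c: +, d: ⊤, e: ⊤, f: ⊤}

Derivation:
Per-block solution:
  B0:  IN=(all ⊤)  OUT={c:+; rest ⊤}
  B1:  IN={c:+; rest ⊤}  OUT={c:+; rest ⊤}
  B2:  IN={c:+; rest ⊤}  OUT={c:+; rest ⊤}
  B3:  IN={c:+; rest ⊤}  OUT={c:+, d:-; rest ⊤}
  B4:  IN={c:+, d:-; rest ⊤}  OUT={b:-, c:+, d:-; rest ⊤}
  B5:  IN={b:-, c:+, d:-; rest ⊤}  OUT={b:-, c:+, d:-; rest ⊤}
  B6:  IN={c:+, d:-; rest ⊤}  OUT={c:+, d:-; rest ⊤}
  B7:  IN={c:+, d:-; rest ⊤}  OUT={a:0, c:+, d:-; rest ⊤}
  B8:  IN={a:0, c:+, d:-; rest ⊤}  OUT={b:0, c:+; rest ⊤}

B0 is the boundary node: IN[B0] = {a: ⊤, b: ⊤, c: ⊤, d: ⊤, e: ⊤, f: ⊤}
Applying B0's transfer function to that IN value gives OUT[B0] (row B0 above).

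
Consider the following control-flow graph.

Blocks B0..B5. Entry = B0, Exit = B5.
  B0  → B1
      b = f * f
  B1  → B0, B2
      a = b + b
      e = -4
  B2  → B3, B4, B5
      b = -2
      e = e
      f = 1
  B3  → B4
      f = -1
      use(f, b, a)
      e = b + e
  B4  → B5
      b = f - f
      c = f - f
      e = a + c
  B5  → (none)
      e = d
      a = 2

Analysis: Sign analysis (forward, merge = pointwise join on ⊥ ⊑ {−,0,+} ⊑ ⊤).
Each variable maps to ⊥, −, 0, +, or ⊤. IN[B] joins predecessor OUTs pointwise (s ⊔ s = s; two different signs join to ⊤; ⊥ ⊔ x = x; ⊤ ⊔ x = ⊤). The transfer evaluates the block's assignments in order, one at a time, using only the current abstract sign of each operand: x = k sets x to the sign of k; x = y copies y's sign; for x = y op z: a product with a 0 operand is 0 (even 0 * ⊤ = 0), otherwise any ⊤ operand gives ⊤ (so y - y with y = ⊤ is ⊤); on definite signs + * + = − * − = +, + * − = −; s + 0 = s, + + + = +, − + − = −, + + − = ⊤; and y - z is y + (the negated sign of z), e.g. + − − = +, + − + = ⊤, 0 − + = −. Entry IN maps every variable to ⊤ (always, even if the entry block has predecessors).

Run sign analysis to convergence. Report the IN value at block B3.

Converged values:
  B0:   IN=(all ⊤)   OUT=(all ⊤)
  B1:   IN=(all ⊤)   OUT={e:-; rest ⊤}
  B2:   IN={e:-; rest ⊤}   OUT={b:-, e:-, f:+; rest ⊤}
  B3:   IN={b:-, e:-, f:+; rest ⊤}   OUT={b:-, e:-, f:-; rest ⊤}
  B4:   IN={b:-, e:-; rest ⊤}   OUT=(all ⊤)
  B5:   IN=(all ⊤)   OUT={a:+; rest ⊤}

Merge at B3: IN[B3] = OUT[B2] = {a: ⊤, b: -, c: ⊤, d: ⊤, e: -, f: +}

Answer: {a: ⊤, b: -, c: ⊤, d: ⊤, e: -, f: +}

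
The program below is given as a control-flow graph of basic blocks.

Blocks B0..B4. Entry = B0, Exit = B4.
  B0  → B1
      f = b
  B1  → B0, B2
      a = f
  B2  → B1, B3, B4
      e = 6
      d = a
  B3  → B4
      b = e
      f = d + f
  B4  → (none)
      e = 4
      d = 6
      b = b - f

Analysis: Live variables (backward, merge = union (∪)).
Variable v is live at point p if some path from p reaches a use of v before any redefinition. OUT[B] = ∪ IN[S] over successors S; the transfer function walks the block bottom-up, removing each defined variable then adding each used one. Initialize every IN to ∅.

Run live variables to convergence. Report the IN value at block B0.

Answer: {b}

Working:
Fixpoint table:
  B0:   IN={b}   OUT={b, f}
  B1:   IN={b, f}   OUT={a, b, f}
  B2:   IN={a, b, f}   OUT={b, d, e, f}
  B3:   IN={d, e, f}   OUT={b, f}
  B4:   IN={b, f}   OUT={}

Merge at B0: OUT[B0] = IN[B1] = {b, f}
Applying B0's transfer function to that OUT value gives IN[B0] (row B0 above).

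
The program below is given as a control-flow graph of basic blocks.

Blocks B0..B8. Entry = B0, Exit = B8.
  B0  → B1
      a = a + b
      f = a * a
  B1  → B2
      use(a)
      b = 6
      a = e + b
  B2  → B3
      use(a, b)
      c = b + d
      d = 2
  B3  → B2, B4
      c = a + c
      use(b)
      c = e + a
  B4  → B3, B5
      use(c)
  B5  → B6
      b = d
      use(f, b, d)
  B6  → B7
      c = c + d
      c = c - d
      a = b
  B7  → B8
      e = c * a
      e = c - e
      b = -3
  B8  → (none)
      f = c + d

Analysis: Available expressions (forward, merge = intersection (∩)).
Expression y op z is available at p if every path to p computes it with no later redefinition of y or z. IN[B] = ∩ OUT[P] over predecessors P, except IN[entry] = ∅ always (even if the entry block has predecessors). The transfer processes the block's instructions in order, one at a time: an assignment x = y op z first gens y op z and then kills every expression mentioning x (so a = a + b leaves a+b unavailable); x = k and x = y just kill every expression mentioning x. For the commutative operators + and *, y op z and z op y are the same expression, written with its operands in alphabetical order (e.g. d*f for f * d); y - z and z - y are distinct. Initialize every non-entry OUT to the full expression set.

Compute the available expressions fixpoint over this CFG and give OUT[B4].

Answer: {a+e, b+e}

Working:
Fixpoint table:
  B0:   IN={}   OUT={a*a}
  B1:   IN={a*a}   OUT={b+e}
  B2:   IN={b+e}   OUT={b+e}
  B3:   IN={b+e}   OUT={a+e, b+e}
  B4:   IN={a+e, b+e}   OUT={a+e, b+e}
  B5:   IN={a+e, b+e}   OUT={a+e}
  B6:   IN={a+e}   OUT={}
  B7:   IN={}   OUT={a*c}
  B8:   IN={a*c}   OUT={a*c, c+d}

Merge at B4: IN[B4] = OUT[B3] = {a+e, b+e}
Applying B4's transfer function to that IN value gives OUT[B4] (row B4 above).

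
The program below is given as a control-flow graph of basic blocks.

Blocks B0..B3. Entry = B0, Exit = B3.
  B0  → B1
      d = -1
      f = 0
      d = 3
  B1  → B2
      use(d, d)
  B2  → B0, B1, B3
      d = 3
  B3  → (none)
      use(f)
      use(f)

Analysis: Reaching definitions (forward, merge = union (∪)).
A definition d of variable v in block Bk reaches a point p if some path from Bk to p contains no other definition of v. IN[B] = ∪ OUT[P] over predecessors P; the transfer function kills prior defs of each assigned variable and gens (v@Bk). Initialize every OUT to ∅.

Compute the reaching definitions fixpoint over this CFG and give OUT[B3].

Per-block solution:
  B0:  IN={d@B2, f@B0}  OUT={d@B0, f@B0}
  B1:  IN={d@B0, d@B2, f@B0}  OUT={d@B0, d@B2, f@B0}
  B2:  IN={d@B0, d@B2, f@B0}  OUT={d@B2, f@B0}
  B3:  IN={d@B2, f@B0}  OUT={d@B2, f@B0}

Merge at B3: IN[B3] = OUT[B2] = {d@B2, f@B0}
Applying B3's transfer function to that IN value gives OUT[B3] (row B3 above).

Answer: {d@B2, f@B0}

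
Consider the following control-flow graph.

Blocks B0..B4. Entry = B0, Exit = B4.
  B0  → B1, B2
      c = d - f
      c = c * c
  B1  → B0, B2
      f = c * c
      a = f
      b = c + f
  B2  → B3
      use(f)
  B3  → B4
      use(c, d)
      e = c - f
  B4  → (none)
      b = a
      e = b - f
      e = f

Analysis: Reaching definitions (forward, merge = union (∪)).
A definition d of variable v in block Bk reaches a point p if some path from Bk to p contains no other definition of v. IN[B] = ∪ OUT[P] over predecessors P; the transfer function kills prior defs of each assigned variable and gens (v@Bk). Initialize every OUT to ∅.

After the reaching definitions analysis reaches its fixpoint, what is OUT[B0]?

Answer: {a@B1, b@B1, c@B0, f@B1}

Derivation:
Converged values:
  B0:  IN={a@B1, b@B1, c@B0, f@B1}  OUT={a@B1, b@B1, c@B0, f@B1}
  B1:  IN={a@B1, b@B1, c@B0, f@B1}  OUT={a@B1, b@B1, c@B0, f@B1}
  B2:  IN={a@B1, b@B1, c@B0, f@B1}  OUT={a@B1, b@B1, c@B0, f@B1}
  B3:  IN={a@B1, b@B1, c@B0, f@B1}  OUT={a@B1, b@B1, c@B0, e@B3, f@B1}
  B4:  IN={a@B1, b@B1, c@B0, e@B3, f@B1}  OUT={a@B1, b@B4, c@B0, e@B4, f@B1}

Merge at B0 (entry node, so the boundary value {} is joined with the incoming edge(s)): IN[B0] = {} ⊔ OUT[B1] = {a@B1, b@B1, c@B0, f@B1}
Applying B0's transfer function to that IN value gives OUT[B0] (row B0 above).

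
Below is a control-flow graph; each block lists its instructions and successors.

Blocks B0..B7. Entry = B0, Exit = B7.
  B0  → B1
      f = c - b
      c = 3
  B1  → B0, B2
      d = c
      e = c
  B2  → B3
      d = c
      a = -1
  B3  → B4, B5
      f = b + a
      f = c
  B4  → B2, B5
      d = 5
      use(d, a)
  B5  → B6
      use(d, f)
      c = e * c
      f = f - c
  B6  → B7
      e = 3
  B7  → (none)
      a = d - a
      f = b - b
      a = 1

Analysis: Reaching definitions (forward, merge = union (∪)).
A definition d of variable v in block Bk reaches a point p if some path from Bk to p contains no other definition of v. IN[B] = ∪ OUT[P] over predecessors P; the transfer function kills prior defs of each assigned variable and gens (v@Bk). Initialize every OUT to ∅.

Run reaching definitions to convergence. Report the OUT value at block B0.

Answer: {c@B0, d@B1, e@B1, f@B0}

Trace:
Fixpoint table:
  B0: | IN={c@B0, d@B1, e@B1, f@B0} | OUT={c@B0, d@B1, e@B1, f@B0}
  B1: | IN={c@B0, d@B1, e@B1, f@B0} | OUT={c@B0, d@B1, e@B1, f@B0}
  B2: | IN={a@B2, c@B0, d@B1, d@B4, e@B1, f@B0, f@B3} | OUT={a@B2, c@B0, d@B2, e@B1, f@B0, f@B3}
  B3: | IN={a@B2, c@B0, d@B2, e@B1, f@B0, f@B3} | OUT={a@B2, c@B0, d@B2, e@B1, f@B3}
  B4: | IN={a@B2, c@B0, d@B2, e@B1, f@B3} | OUT={a@B2, c@B0, d@B4, e@B1, f@B3}
  B5: | IN={a@B2, c@B0, d@B2, d@B4, e@B1, f@B3} | OUT={a@B2, c@B5, d@B2, d@B4, e@B1, f@B5}
  B6: | IN={a@B2, c@B5, d@B2, d@B4, e@B1, f@B5} | OUT={a@B2, c@B5, d@B2, d@B4, e@B6, f@B5}
  B7: | IN={a@B2, c@B5, d@B2, d@B4, e@B6, f@B5} | OUT={a@B7, c@B5, d@B2, d@B4, e@B6, f@B7}

Merge at B0 (entry node, so the boundary value {} is joined with the incoming edge(s)): IN[B0] = {} ⊔ OUT[B1] = {c@B0, d@B1, e@B1, f@B0}
Applying B0's transfer function to that IN value gives OUT[B0] (row B0 above).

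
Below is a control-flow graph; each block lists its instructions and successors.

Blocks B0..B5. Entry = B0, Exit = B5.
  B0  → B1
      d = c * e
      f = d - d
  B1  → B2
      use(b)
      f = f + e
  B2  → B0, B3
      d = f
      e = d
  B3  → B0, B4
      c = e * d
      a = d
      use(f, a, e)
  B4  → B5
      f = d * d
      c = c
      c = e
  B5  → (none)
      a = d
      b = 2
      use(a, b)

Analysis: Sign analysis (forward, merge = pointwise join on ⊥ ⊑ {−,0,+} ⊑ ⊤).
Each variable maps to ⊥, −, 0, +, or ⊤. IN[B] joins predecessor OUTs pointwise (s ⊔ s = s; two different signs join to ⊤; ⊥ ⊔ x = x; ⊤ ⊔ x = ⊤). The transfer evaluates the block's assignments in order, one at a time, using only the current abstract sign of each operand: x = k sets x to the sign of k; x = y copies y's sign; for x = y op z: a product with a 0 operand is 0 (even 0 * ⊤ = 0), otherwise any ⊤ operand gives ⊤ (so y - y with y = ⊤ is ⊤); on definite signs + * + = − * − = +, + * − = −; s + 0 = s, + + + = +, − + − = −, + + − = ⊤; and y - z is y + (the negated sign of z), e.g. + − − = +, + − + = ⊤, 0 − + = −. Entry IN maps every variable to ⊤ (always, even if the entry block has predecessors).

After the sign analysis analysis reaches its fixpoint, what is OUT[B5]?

Fixpoint table:
  B0: | IN=(all ⊤) | OUT=(all ⊤)
  B1: | IN=(all ⊤) | OUT=(all ⊤)
  B2: | IN=(all ⊤) | OUT=(all ⊤)
  B3: | IN=(all ⊤) | OUT=(all ⊤)
  B4: | IN=(all ⊤) | OUT=(all ⊤)
  B5: | IN=(all ⊤) | OUT={b:+; rest ⊤}

Merge at B5: IN[B5] = OUT[B4] = {a: ⊤, b: ⊤, c: ⊤, d: ⊤, e: ⊤, f: ⊤}
Applying B5's transfer function to that IN value gives OUT[B5] (row B5 above).

Answer: {a: ⊤, b: +, c: ⊤, d: ⊤, e: ⊤, f: ⊤}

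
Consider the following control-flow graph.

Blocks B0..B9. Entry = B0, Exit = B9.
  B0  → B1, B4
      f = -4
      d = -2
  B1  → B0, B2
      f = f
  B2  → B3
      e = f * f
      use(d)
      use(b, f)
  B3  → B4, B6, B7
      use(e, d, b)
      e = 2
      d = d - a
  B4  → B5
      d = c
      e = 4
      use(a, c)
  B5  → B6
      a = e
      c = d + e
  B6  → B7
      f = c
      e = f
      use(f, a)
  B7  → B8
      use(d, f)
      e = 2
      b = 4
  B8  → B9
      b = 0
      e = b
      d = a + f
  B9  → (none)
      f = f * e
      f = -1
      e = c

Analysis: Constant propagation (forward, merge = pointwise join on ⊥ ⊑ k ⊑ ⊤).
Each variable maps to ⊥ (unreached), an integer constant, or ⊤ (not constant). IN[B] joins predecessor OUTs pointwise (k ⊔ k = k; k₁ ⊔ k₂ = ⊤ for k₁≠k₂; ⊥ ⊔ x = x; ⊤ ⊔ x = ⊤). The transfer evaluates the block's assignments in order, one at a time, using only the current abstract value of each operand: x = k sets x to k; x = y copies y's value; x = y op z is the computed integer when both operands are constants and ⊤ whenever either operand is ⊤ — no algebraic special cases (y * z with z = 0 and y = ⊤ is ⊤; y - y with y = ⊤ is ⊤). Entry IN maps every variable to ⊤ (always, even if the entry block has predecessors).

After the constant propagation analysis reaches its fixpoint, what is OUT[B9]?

Answer: {a: ⊤, b: 0, c: ⊤, d: ⊤, e: ⊤, f: -1}

Derivation:
Fixpoint table:
  B0:  IN=(all ⊤)  OUT={d:-2, f:-4; rest ⊤}
  B1:  IN={d:-2, f:-4; rest ⊤}  OUT={d:-2, f:-4; rest ⊤}
  B2:  IN={d:-2, f:-4; rest ⊤}  OUT={d:-2, e:16, f:-4; rest ⊤}
  B3:  IN={d:-2, e:16, f:-4; rest ⊤}  OUT={e:2, f:-4; rest ⊤}
  B4:  IN={f:-4; rest ⊤}  OUT={e:4, f:-4; rest ⊤}
  B5:  IN={e:4, f:-4; rest ⊤}  OUT={a:4, e:4, f:-4; rest ⊤}
  B6:  IN={f:-4; rest ⊤}  OUT=(all ⊤)
  B7:  IN=(all ⊤)  OUT={b:4, e:2; rest ⊤}
  B8:  IN={b:4, e:2; rest ⊤}  OUT={b:0, e:0; rest ⊤}
  B9:  IN={b:0, e:0; rest ⊤}  OUT={b:0, f:-1; rest ⊤}

Merge at B9: IN[B9] = OUT[B8] = {a: ⊤, b: 0, c: ⊤, d: ⊤, e: 0, f: ⊤}
Applying B9's transfer function to that IN value gives OUT[B9] (row B9 above).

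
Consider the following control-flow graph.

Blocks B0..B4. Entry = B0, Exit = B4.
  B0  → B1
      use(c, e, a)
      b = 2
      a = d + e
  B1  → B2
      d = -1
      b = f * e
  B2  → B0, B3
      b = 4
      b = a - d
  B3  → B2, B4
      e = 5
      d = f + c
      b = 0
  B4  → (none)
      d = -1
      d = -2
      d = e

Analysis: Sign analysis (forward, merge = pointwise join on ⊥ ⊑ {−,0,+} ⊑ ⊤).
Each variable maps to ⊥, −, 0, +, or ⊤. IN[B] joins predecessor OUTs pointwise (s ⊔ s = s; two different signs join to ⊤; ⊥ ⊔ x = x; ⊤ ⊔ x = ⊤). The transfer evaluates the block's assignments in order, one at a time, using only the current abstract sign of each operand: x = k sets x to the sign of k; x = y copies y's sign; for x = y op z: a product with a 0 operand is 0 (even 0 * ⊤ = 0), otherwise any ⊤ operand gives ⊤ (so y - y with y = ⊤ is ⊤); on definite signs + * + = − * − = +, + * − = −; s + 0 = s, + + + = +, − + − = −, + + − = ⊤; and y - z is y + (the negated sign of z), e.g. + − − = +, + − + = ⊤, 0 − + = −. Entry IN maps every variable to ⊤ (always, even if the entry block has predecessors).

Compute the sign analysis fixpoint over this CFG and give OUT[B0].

Answer: {a: ⊤, b: +, c: ⊤, d: ⊤, e: ⊤, f: ⊤}

Working:
Fixpoint table:
  B0:  IN=(all ⊤)  OUT={b:+; rest ⊤}
  B1:  IN={b:+; rest ⊤}  OUT={d:-; rest ⊤}
  B2:  IN=(all ⊤)  OUT=(all ⊤)
  B3:  IN=(all ⊤)  OUT={b:0, e:+; rest ⊤}
  B4:  IN={b:0, e:+; rest ⊤}  OUT={b:0, d:+, e:+; rest ⊤}

Merge at B0 (entry node, so the boundary value (all ⊤) is joined with the incoming edge(s)): IN[B0] = (all ⊤) ⊔ OUT[B2] = {a: ⊤, b: ⊤, c: ⊤, d: ⊤, e: ⊤, f: ⊤}
Applying B0's transfer function to that IN value gives OUT[B0] (row B0 above).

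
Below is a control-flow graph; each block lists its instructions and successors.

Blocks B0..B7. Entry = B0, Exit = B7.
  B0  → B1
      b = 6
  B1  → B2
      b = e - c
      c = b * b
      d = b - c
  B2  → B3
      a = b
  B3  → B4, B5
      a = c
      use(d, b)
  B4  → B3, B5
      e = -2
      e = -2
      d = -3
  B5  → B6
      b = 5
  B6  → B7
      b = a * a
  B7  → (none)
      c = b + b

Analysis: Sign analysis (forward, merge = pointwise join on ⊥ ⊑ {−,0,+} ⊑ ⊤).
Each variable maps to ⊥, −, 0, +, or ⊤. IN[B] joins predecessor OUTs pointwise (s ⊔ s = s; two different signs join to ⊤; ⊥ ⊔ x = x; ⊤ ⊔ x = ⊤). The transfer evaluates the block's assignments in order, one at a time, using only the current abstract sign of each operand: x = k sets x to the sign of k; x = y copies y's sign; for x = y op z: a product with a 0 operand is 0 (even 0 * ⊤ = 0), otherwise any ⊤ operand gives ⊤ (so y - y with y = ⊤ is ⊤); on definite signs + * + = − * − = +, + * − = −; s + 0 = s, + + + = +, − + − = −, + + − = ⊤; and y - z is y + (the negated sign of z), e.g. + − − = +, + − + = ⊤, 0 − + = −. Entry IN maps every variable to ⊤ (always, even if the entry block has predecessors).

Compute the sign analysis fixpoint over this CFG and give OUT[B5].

Per-block solution:
  B0:  IN=(all ⊤)  OUT={b:+; rest ⊤}
  B1:  IN={b:+; rest ⊤}  OUT=(all ⊤)
  B2:  IN=(all ⊤)  OUT=(all ⊤)
  B3:  IN=(all ⊤)  OUT=(all ⊤)
  B4:  IN=(all ⊤)  OUT={d:-, e:-; rest ⊤}
  B5:  IN=(all ⊤)  OUT={b:+; rest ⊤}
  B6:  IN={b:+; rest ⊤}  OUT=(all ⊤)
  B7:  IN=(all ⊤)  OUT=(all ⊤)

Merge at B5: IN[B5] = OUT[B3] ⊔ OUT[B4] = {a: ⊤, b: ⊤, c: ⊤, d: ⊤, e: ⊤, f: ⊤}
Applying B5's transfer function to that IN value gives OUT[B5] (row B5 above).

Answer: {a: ⊤, b: +, c: ⊤, d: ⊤, e: ⊤, f: ⊤}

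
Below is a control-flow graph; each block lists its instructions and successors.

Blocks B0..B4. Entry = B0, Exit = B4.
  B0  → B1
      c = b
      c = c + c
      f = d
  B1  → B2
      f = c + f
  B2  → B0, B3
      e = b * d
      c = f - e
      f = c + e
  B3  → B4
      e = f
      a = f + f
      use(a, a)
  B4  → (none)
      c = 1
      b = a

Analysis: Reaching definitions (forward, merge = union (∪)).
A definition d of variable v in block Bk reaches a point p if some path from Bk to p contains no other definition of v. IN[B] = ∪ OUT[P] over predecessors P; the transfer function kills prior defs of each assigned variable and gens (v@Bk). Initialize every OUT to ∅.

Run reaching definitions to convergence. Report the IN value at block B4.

Converged values:
  B0:   IN={c@B2, e@B2, f@B2}   OUT={c@B0, e@B2, f@B0}
  B1:   IN={c@B0, e@B2, f@B0}   OUT={c@B0, e@B2, f@B1}
  B2:   IN={c@B0, e@B2, f@B1}   OUT={c@B2, e@B2, f@B2}
  B3:   IN={c@B2, e@B2, f@B2}   OUT={a@B3, c@B2, e@B3, f@B2}
  B4:   IN={a@B3, c@B2, e@B3, f@B2}   OUT={a@B3, b@B4, c@B4, e@B3, f@B2}

Merge at B4: IN[B4] = OUT[B3] = {a@B3, c@B2, e@B3, f@B2}

Answer: {a@B3, c@B2, e@B3, f@B2}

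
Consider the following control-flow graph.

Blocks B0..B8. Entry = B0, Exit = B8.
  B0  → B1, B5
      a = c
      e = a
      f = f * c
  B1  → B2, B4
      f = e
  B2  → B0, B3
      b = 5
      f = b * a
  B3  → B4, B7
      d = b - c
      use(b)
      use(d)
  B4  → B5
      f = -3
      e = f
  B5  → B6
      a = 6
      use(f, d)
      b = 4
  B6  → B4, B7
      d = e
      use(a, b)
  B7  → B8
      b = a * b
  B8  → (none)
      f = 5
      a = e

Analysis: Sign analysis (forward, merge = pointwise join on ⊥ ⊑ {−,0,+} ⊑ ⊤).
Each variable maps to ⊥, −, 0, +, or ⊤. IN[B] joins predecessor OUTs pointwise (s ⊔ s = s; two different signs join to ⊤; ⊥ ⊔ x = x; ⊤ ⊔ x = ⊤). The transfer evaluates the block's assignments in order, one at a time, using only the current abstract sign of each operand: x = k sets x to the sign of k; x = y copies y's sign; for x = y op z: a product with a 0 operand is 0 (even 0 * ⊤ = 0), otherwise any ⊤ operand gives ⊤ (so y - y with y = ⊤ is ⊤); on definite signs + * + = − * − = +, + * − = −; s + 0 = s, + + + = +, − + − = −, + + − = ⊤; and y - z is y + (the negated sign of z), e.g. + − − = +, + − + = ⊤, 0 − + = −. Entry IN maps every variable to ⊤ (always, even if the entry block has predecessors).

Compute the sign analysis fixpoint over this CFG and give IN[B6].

Answer: {a: +, b: +, c: ⊤, d: ⊤, e: ⊤, f: ⊤}

Working:
Per-block solution:
  B0:  IN=(all ⊤)  OUT=(all ⊤)
  B1:  IN=(all ⊤)  OUT=(all ⊤)
  B2:  IN=(all ⊤)  OUT={b:+; rest ⊤}
  B3:  IN={b:+; rest ⊤}  OUT={b:+; rest ⊤}
  B4:  IN=(all ⊤)  OUT={e:-, f:-; rest ⊤}
  B5:  IN=(all ⊤)  OUT={a:+, b:+; rest ⊤}
  B6:  IN={a:+, b:+; rest ⊤}  OUT={a:+, b:+; rest ⊤}
  B7:  IN={b:+; rest ⊤}  OUT=(all ⊤)
  B8:  IN=(all ⊤)  OUT={f:+; rest ⊤}

Merge at B6: IN[B6] = OUT[B5] = {a: +, b: +, c: ⊤, d: ⊤, e: ⊤, f: ⊤}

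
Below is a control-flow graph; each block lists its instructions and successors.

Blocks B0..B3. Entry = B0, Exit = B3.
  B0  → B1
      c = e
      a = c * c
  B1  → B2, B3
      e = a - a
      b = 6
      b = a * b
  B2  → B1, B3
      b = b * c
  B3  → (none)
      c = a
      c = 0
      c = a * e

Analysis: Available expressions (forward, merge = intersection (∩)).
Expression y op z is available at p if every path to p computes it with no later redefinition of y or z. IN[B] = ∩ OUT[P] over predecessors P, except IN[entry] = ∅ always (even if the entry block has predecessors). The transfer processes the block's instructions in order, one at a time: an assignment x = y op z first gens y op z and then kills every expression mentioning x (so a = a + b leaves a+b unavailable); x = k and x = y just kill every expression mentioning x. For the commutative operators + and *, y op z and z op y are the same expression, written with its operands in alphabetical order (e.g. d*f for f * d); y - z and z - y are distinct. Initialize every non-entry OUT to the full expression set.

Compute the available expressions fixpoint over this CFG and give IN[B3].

Answer: {a-a, c*c}

Trace:
Per-block solution:
  B0: | IN={} | OUT={c*c}
  B1: | IN={c*c} | OUT={a-a, c*c}
  B2: | IN={a-a, c*c} | OUT={a-a, c*c}
  B3: | IN={a-a, c*c} | OUT={a*e, a-a}

Merge at B3: IN[B3] = OUT[B1] ∩ OUT[B2] = {a-a, c*c}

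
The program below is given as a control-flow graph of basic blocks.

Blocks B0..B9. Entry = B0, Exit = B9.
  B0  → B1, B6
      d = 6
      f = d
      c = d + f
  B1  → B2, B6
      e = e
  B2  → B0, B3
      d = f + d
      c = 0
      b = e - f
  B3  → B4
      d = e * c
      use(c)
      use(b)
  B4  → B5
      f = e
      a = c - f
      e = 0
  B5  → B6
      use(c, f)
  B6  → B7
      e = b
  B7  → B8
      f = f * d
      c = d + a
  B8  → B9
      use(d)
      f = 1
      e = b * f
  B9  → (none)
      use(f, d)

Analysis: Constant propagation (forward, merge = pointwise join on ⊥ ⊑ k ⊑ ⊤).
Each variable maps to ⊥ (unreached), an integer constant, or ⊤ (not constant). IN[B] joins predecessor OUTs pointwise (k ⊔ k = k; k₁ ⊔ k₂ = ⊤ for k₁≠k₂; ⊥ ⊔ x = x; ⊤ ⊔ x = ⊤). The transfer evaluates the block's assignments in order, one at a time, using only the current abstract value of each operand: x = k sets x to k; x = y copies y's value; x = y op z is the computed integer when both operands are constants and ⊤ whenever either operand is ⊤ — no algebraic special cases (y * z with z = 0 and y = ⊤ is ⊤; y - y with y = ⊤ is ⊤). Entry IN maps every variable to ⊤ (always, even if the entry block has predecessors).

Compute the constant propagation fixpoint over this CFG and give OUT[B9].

Answer: {a: ⊤, b: ⊤, c: ⊤, d: ⊤, e: ⊤, f: 1}

Derivation:
Per-block solution:
  B0:  IN=(all ⊤)  OUT={c:12, d:6, f:6; rest ⊤}
  B1:  IN={c:12, d:6, f:6; rest ⊤}  OUT={c:12, d:6, f:6; rest ⊤}
  B2:  IN={c:12, d:6, f:6; rest ⊤}  OUT={c:0, d:12, f:6; rest ⊤}
  B3:  IN={c:0, d:12, f:6; rest ⊤}  OUT={c:0, f:6; rest ⊤}
  B4:  IN={c:0, f:6; rest ⊤}  OUT={c:0, e:0; rest ⊤}
  B5:  IN={c:0, e:0; rest ⊤}  OUT={c:0, e:0; rest ⊤}
  B6:  IN=(all ⊤)  OUT=(all ⊤)
  B7:  IN=(all ⊤)  OUT=(all ⊤)
  B8:  IN=(all ⊤)  OUT={f:1; rest ⊤}
  B9:  IN={f:1; rest ⊤}  OUT={f:1; rest ⊤}

Merge at B9: IN[B9] = OUT[B8] = {a: ⊤, b: ⊤, c: ⊤, d: ⊤, e: ⊤, f: 1}
Applying B9's transfer function to that IN value gives OUT[B9] (row B9 above).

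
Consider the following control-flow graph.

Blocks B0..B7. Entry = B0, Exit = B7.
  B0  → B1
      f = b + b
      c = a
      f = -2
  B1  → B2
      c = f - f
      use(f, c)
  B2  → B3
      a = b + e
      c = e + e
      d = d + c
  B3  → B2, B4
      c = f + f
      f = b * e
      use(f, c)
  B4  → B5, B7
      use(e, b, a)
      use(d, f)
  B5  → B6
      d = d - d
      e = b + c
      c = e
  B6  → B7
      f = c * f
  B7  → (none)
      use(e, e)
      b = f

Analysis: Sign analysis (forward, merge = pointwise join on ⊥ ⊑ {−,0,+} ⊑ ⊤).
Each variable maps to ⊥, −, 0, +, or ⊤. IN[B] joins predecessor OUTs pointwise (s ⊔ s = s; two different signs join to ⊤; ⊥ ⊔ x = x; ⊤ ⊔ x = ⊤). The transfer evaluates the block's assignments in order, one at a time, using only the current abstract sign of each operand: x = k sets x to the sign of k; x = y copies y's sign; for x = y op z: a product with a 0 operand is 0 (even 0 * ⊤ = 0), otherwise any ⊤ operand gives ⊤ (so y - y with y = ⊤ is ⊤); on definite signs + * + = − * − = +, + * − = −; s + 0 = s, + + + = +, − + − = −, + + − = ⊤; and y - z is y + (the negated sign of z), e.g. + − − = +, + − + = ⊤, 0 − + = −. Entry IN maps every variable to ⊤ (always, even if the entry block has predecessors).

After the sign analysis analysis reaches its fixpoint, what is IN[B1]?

Fixpoint table:
  B0: | IN=(all ⊤) | OUT={f:-; rest ⊤}
  B1: | IN={f:-; rest ⊤} | OUT={f:-; rest ⊤}
  B2: | IN=(all ⊤) | OUT=(all ⊤)
  B3: | IN=(all ⊤) | OUT=(all ⊤)
  B4: | IN=(all ⊤) | OUT=(all ⊤)
  B5: | IN=(all ⊤) | OUT=(all ⊤)
  B6: | IN=(all ⊤) | OUT=(all ⊤)
  B7: | IN=(all ⊤) | OUT=(all ⊤)

Merge at B1: IN[B1] = OUT[B0] = {a: ⊤, b: ⊤, c: ⊤, d: ⊤, e: ⊤, f: -}

Answer: {a: ⊤, b: ⊤, c: ⊤, d: ⊤, e: ⊤, f: -}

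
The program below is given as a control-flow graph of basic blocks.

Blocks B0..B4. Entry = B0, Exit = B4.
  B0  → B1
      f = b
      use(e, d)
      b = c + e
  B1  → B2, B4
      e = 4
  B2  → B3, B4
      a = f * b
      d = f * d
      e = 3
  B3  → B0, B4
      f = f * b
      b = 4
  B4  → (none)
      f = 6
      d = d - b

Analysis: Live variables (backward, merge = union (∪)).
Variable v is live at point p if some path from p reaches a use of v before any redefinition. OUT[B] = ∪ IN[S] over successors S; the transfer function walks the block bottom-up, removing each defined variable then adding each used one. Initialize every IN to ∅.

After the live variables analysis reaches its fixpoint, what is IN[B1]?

Converged values:
  B0:  IN={b, c, d, e}  OUT={b, c, d, f}
  B1:  IN={b, c, d, f}  OUT={b, c, d, f}
  B2:  IN={b, c, d, f}  OUT={b, c, d, e, f}
  B3:  IN={b, c, d, e, f}  OUT={b, c, d, e}
  B4:  IN={b, d}  OUT={}

Merge at B1: OUT[B1] = IN[B2] ⊔ IN[B4] = {b, c, d, f}
Applying B1's transfer function to that OUT value gives IN[B1] (row B1 above).

Answer: {b, c, d, f}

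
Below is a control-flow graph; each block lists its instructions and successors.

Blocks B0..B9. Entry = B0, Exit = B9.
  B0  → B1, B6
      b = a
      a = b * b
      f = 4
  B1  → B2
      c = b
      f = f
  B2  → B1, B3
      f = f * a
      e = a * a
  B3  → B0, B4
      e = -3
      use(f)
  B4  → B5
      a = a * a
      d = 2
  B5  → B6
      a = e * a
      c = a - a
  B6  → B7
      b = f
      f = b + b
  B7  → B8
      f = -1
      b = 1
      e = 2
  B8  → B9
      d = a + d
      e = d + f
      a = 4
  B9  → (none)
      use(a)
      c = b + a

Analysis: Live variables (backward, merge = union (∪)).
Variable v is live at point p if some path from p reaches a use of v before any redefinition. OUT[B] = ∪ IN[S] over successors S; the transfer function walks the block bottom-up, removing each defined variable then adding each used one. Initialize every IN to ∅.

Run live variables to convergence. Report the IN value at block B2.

Per-block solution:
  B0:   IN={a, d}   OUT={a, b, d, f}
  B1:   IN={a, b, d, f}   OUT={a, b, d, f}
  B2:   IN={a, b, d, f}   OUT={a, b, d, f}
  B3:   IN={a, d, f}   OUT={a, d, e, f}
  B4:   IN={a, e, f}   OUT={a, d, e, f}
  B5:   IN={a, d, e, f}   OUT={a, d, f}
  B6:   IN={a, d, f}   OUT={a, d}
  B7:   IN={a, d}   OUT={a, b, d, f}
  B8:   IN={a, b, d, f}   OUT={a, b}
  B9:   IN={a, b}   OUT={}

Merge at B2: OUT[B2] = IN[B1] ⊔ IN[B3] = {a, b, d, f}
Applying B2's transfer function to that OUT value gives IN[B2] (row B2 above).

Answer: {a, b, d, f}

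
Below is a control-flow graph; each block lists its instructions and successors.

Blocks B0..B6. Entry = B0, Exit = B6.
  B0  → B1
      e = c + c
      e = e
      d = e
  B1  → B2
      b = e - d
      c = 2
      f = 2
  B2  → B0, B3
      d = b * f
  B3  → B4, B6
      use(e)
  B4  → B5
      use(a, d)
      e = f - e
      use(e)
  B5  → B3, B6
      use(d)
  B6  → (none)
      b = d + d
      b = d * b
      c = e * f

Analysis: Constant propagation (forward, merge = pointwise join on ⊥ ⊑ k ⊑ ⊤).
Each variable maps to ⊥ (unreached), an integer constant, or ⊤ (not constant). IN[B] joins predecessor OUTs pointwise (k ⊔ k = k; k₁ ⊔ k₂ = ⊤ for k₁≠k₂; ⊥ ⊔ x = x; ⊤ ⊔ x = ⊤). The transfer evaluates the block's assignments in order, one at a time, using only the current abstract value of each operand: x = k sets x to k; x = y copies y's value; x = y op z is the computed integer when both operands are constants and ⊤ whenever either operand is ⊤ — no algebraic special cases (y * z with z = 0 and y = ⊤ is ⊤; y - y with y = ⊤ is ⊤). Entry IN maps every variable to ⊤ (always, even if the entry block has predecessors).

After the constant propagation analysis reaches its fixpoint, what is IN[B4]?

Answer: {a: ⊤, b: ⊤, c: 2, d: ⊤, e: ⊤, f: 2}

Trace:
Converged values:
  B0: | IN=(all ⊤) | OUT=(all ⊤)
  B1: | IN=(all ⊤) | OUT={c:2, f:2; rest ⊤}
  B2: | IN={c:2, f:2; rest ⊤} | OUT={c:2, f:2; rest ⊤}
  B3: | IN={c:2, f:2; rest ⊤} | OUT={c:2, f:2; rest ⊤}
  B4: | IN={c:2, f:2; rest ⊤} | OUT={c:2, f:2; rest ⊤}
  B5: | IN={c:2, f:2; rest ⊤} | OUT={c:2, f:2; rest ⊤}
  B6: | IN={c:2, f:2; rest ⊤} | OUT={f:2; rest ⊤}

Merge at B4: IN[B4] = OUT[B3] = {a: ⊤, b: ⊤, c: 2, d: ⊤, e: ⊤, f: 2}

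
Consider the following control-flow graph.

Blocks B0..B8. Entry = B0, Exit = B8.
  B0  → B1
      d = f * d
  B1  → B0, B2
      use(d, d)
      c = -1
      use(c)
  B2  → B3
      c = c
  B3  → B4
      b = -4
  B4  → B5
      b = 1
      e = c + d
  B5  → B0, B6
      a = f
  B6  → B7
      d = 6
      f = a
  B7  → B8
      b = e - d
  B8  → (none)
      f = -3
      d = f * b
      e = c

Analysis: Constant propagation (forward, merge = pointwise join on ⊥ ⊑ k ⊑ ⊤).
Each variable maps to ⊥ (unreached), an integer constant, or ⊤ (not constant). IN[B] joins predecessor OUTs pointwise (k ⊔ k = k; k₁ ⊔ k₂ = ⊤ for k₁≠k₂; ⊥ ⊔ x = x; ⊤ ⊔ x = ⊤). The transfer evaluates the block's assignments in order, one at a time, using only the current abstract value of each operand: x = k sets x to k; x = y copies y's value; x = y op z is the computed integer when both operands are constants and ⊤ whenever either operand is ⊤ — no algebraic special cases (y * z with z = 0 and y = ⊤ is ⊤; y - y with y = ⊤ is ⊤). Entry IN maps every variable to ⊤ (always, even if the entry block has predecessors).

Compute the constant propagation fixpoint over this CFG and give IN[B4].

Converged values:
  B0:  IN=(all ⊤)  OUT=(all ⊤)
  B1:  IN=(all ⊤)  OUT={c:-1; rest ⊤}
  B2:  IN={c:-1; rest ⊤}  OUT={c:-1; rest ⊤}
  B3:  IN={c:-1; rest ⊤}  OUT={b:-4, c:-1; rest ⊤}
  B4:  IN={b:-4, c:-1; rest ⊤}  OUT={b:1, c:-1; rest ⊤}
  B5:  IN={b:1, c:-1; rest ⊤}  OUT={b:1, c:-1; rest ⊤}
  B6:  IN={b:1, c:-1; rest ⊤}  OUT={b:1, c:-1, d:6; rest ⊤}
  B7:  IN={b:1, c:-1, d:6; rest ⊤}  OUT={c:-1, d:6; rest ⊤}
  B8:  IN={c:-1, d:6; rest ⊤}  OUT={c:-1, e:-1, f:-3; rest ⊤}

Merge at B4: IN[B4] = OUT[B3] = {a: ⊤, b: -4, c: -1, d: ⊤, e: ⊤, f: ⊤}

Answer: {a: ⊤, b: -4, c: -1, d: ⊤, e: ⊤, f: ⊤}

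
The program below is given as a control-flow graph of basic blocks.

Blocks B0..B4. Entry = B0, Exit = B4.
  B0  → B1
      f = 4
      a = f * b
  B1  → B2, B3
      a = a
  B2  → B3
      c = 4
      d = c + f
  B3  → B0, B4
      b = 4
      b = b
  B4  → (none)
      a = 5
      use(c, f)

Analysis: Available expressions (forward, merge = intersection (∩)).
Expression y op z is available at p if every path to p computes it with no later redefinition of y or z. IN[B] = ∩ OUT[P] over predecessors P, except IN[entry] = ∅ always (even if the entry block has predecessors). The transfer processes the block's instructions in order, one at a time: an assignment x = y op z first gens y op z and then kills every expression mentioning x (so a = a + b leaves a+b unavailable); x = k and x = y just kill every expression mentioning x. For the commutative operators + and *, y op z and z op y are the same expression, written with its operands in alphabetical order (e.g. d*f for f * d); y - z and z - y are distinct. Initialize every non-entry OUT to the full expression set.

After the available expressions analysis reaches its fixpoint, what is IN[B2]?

Fixpoint table:
  B0: | IN={} | OUT={b*f}
  B1: | IN={b*f} | OUT={b*f}
  B2: | IN={b*f} | OUT={b*f, c+f}
  B3: | IN={b*f} | OUT={}
  B4: | IN={} | OUT={}

Merge at B2: IN[B2] = OUT[B1] = {b*f}

Answer: {b*f}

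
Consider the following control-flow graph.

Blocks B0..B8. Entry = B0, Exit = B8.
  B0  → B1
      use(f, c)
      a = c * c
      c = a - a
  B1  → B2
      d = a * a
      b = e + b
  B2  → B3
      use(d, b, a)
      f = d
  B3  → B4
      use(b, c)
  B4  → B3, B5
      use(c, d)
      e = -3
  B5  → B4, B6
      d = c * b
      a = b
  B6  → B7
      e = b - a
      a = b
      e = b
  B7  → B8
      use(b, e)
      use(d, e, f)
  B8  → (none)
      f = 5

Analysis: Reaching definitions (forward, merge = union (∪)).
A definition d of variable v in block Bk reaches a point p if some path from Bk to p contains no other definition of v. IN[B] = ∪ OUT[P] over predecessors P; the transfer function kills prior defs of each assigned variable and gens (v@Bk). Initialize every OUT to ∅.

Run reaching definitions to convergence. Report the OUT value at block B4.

Converged values:
  B0:   IN={}   OUT={a@B0, c@B0}
  B1:   IN={a@B0, c@B0}   OUT={a@B0, b@B1, c@B0, d@B1}
  B2:   IN={a@B0, b@B1, c@B0, d@B1}   OUT={a@B0, b@B1, c@B0, d@B1, f@B2}
  B3:   IN={a@B0, a@B5, b@B1, c@B0, d@B1, d@B5, e@B4, f@B2}   OUT={a@B0, a@B5, b@B1, c@B0, d@B1, d@B5, e@B4, f@B2}
  B4:   IN={a@B0, a@B5, b@B1, c@B0, d@B1, d@B5, e@B4, f@B2}   OUT={a@B0, a@B5, b@B1, c@B0, d@B1, d@B5, e@B4, f@B2}
  B5:   IN={a@B0, a@B5, b@B1, c@B0, d@B1, d@B5, e@B4, f@B2}   OUT={a@B5, b@B1, c@B0, d@B5, e@B4, f@B2}
  B6:   IN={a@B5, b@B1, c@B0, d@B5, e@B4, f@B2}   OUT={a@B6, b@B1, c@B0, d@B5, e@B6, f@B2}
  B7:   IN={a@B6, b@B1, c@B0, d@B5, e@B6, f@B2}   OUT={a@B6, b@B1, c@B0, d@B5, e@B6, f@B2}
  B8:   IN={a@B6, b@B1, c@B0, d@B5, e@B6, f@B2}   OUT={a@B6, b@B1, c@B0, d@B5, e@B6, f@B8}

Merge at B4: IN[B4] = OUT[B3] ⊔ OUT[B5] = {a@B0, a@B5, b@B1, c@B0, d@B1, d@B5, e@B4, f@B2}
Applying B4's transfer function to that IN value gives OUT[B4] (row B4 above).

Answer: {a@B0, a@B5, b@B1, c@B0, d@B1, d@B5, e@B4, f@B2}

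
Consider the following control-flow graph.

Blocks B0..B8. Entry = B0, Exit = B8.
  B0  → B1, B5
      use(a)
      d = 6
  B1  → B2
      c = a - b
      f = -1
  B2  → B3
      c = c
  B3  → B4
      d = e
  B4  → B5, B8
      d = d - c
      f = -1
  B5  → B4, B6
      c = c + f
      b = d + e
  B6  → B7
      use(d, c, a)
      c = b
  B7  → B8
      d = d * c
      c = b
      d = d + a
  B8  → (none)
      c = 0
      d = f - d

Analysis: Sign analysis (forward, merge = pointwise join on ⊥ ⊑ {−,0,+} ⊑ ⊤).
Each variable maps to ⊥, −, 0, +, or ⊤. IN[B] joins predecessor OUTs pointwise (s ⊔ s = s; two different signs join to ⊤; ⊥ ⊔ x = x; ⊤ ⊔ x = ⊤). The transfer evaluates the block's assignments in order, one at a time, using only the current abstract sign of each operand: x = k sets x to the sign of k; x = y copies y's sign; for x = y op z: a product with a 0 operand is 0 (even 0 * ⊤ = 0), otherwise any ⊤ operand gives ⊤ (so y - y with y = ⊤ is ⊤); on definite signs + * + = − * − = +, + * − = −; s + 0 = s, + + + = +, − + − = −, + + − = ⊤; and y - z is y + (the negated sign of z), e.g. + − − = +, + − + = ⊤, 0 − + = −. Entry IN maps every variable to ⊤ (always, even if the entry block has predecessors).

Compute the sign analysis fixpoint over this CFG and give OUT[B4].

Per-block solution:
  B0:   IN=(all ⊤)   OUT={d:+; rest ⊤}
  B1:   IN={d:+; rest ⊤}   OUT={d:+, f:-; rest ⊤}
  B2:   IN={d:+, f:-; rest ⊤}   OUT={d:+, f:-; rest ⊤}
  B3:   IN={d:+, f:-; rest ⊤}   OUT={f:-; rest ⊤}
  B4:   IN=(all ⊤)   OUT={f:-; rest ⊤}
  B5:   IN=(all ⊤)   OUT=(all ⊤)
  B6:   IN=(all ⊤)   OUT=(all ⊤)
  B7:   IN=(all ⊤)   OUT=(all ⊤)
  B8:   IN=(all ⊤)   OUT={c:0; rest ⊤}

Merge at B4: IN[B4] = OUT[B3] ⊔ OUT[B5] = {a: ⊤, b: ⊤, c: ⊤, d: ⊤, e: ⊤, f: ⊤}
Applying B4's transfer function to that IN value gives OUT[B4] (row B4 above).

Answer: {a: ⊤, b: ⊤, c: ⊤, d: ⊤, e: ⊤, f: -}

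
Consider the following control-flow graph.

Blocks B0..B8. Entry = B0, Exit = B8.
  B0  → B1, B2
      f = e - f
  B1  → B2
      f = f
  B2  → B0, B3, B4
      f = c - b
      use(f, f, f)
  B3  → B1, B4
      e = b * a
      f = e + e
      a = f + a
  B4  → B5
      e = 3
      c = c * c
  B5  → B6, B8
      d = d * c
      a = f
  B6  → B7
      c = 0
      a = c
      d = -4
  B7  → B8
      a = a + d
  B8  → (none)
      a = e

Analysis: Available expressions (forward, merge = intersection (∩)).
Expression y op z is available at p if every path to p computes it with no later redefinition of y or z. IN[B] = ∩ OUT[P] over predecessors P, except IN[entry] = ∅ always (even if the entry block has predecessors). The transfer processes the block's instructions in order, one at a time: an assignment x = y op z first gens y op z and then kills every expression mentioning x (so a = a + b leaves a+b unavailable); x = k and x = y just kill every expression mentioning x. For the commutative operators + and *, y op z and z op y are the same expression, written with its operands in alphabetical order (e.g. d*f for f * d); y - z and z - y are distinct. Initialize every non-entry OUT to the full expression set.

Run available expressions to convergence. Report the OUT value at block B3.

Per-block solution:
  B0:  IN={}  OUT={}
  B1:  IN={}  OUT={}
  B2:  IN={}  OUT={c-b}
  B3:  IN={c-b}  OUT={c-b, e+e}
  B4:  IN={c-b}  OUT={}
  B5:  IN={}  OUT={}
  B6:  IN={}  OUT={}
  B7:  IN={}  OUT={}
  B8:  IN={}  OUT={}

Merge at B3: IN[B3] = OUT[B2] = {c-b}
Applying B3's transfer function to that IN value gives OUT[B3] (row B3 above).

Answer: {c-b, e+e}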